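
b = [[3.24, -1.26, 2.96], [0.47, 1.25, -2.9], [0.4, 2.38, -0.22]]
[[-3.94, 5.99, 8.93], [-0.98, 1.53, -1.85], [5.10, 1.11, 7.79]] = b @ [[-1.34,2.03,1.88], [2.48,0.11,3.17], [1.19,-0.15,2.31]]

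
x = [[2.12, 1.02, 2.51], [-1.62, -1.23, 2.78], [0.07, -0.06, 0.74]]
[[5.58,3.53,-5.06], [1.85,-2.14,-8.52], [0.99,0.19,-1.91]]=x @ [[0.05, 1.52, 0.58], [1.75, 0.01, 0.26], [1.47, 0.12, -2.61]]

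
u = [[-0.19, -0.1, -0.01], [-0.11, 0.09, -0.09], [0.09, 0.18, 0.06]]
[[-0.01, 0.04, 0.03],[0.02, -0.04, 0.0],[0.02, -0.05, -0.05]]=u @ [[0.01, -0.02, -0.02], [0.13, -0.33, -0.20], [-0.12, 0.16, -0.20]]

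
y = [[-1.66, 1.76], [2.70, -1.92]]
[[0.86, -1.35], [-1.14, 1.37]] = y @[[-0.23,-0.12],[0.27,-0.88]]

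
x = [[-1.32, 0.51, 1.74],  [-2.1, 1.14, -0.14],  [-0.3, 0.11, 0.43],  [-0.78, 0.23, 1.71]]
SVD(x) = [[-0.65, 0.30, -0.5], [-0.55, -0.82, 0.15], [-0.15, 0.08, -0.54], [-0.50, 0.48, 0.66]] @ diag([3.3321792348663277, 1.8783672678487568, 0.004237192472200678]) @ [[0.74, -0.33, -0.59],[0.49, -0.35, 0.8],[0.47, 0.88, 0.10]]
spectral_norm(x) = 3.33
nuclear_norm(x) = 5.21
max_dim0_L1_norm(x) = 4.5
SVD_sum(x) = [[-1.6, 0.71, 1.29],  [-1.35, 0.60, 1.09],  [-0.38, 0.17, 0.30],  [-1.22, 0.54, 0.99]] + [[0.28, -0.20, 0.45], [-0.75, 0.54, -1.23], [0.08, -0.06, 0.13], [0.44, -0.32, 0.72]] + [[-0.0, -0.00, -0.00], [0.00, 0.0, 0.0], [-0.00, -0.0, -0.0], [0.0, 0.00, 0.00]]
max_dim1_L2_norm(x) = 2.39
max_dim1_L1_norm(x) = 3.57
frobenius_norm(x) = 3.83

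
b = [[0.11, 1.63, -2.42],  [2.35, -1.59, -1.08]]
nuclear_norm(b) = 5.96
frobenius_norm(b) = 4.21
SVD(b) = [[0.33, 0.94],  [0.94, -0.33]] @ diag([3.0522776098129247, 2.9027575497507025]) @ [[0.74, -0.31, -0.60], [-0.23, 0.71, -0.66]]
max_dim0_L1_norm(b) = 3.5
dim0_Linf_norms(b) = [2.35, 1.63, 2.42]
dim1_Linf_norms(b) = [2.42, 2.35]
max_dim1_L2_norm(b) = 3.04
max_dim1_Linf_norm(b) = 2.42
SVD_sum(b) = [[0.75, -0.32, -0.61], [2.12, -0.9, -1.72]] + [[-0.64, 1.95, -1.81], [0.23, -0.69, 0.64]]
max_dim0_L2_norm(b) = 2.65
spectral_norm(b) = 3.05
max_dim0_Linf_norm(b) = 2.42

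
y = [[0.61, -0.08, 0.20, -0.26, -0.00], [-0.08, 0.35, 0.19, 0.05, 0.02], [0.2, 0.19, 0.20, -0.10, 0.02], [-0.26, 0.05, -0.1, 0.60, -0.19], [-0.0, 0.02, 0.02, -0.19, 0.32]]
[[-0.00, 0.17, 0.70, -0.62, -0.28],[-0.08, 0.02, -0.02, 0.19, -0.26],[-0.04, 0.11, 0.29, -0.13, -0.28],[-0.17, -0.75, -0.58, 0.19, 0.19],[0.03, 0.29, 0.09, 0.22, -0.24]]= y@[[-0.24, -0.52, 0.74, -0.81, -0.49],[-0.28, -0.25, -0.04, 0.46, -0.59],[0.12, 0.66, 0.47, -0.3, -0.36],[-0.38, -1.3, -0.59, 0.11, -0.15],[-0.11, 0.12, -0.09, 0.74, -0.77]]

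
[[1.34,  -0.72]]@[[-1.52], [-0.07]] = [[-1.99]]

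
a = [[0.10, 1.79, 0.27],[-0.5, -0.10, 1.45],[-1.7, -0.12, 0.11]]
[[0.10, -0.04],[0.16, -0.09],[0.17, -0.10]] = a@[[-0.1, 0.06], [0.05, -0.02], [0.08, -0.04]]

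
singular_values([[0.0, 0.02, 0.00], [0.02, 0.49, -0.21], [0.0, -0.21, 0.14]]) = [0.59, 0.04, 0.0]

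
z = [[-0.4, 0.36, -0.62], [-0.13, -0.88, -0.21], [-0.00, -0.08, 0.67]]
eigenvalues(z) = [-0.51, -0.78, 0.68]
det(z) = 0.27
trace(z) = -0.61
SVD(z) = [[0.77, -0.14, -0.62], [-0.32, -0.93, -0.18], [-0.55, 0.34, -0.77]] @ diag([1.0212903071295627, 0.9165237636561785, 0.2857451648177385]) @ [[-0.26,0.59,-0.76], [0.19,0.81,0.56], [0.94,-0.00,-0.33]]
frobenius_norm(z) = 1.40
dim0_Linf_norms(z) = [0.4, 0.88, 0.67]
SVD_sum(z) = [[-0.21,0.47,-0.60],[0.09,-0.19,0.25],[0.15,-0.33,0.43]] + [[-0.03, -0.11, -0.07], [-0.17, -0.69, -0.47], [0.06, 0.25, 0.17]] + [[-0.17, 0.00, 0.06],[-0.05, 0.0, 0.02],[-0.21, 0.0, 0.07]]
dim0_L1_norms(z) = [0.53, 1.32, 1.5]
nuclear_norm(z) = 2.22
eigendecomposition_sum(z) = [[-0.71, -0.59, -0.48],[0.24, 0.2, 0.16],[0.02, 0.01, 0.01]] + [[0.32, 0.92, 0.27], [-0.37, -1.08, -0.31], [-0.02, -0.06, -0.02]] + [[-0.00, 0.02, -0.41],  [-0.0, 0.00, -0.06],  [0.0, -0.03, 0.68]]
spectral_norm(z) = 1.02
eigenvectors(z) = [[0.95, -0.65, -0.52],  [-0.32, 0.76, -0.07],  [-0.02, 0.04, 0.85]]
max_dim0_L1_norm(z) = 1.5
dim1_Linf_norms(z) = [0.62, 0.88, 0.67]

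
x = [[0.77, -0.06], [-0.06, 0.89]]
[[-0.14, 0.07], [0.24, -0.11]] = x @ [[-0.16, 0.08], [0.26, -0.12]]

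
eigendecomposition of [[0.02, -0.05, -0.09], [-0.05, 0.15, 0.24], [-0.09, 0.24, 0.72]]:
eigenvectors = [[0.13,-0.96,0.26], [-0.34,-0.28,-0.90], [-0.93,-0.02,0.36]]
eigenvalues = [0.82, 0.0, 0.07]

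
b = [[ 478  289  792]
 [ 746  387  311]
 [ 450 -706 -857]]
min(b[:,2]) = -857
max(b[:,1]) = 387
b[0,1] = 289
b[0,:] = [478, 289, 792]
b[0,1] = 289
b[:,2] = [792, 311, -857]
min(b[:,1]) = -706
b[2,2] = -857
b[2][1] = -706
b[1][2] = 311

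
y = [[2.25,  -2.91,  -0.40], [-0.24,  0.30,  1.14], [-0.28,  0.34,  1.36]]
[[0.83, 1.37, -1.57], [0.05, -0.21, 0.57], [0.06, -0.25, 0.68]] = y @ [[-0.19, 0.61, -0.41],[-0.45, 0.01, 0.17],[0.12, -0.06, 0.37]]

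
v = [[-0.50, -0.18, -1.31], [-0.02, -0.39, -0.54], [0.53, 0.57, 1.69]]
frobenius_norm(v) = 2.43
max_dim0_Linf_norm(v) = 1.69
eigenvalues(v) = [1.06, 0.09, -0.35]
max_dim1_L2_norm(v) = 1.86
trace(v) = 0.80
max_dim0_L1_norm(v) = 3.54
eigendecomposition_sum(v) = [[-0.47, -0.49, -1.4], [-0.21, -0.22, -0.63], [0.59, 0.61, 1.75]] + [[0.1,  0.10,  0.11], [0.05,  0.05,  0.06], [-0.05,  -0.05,  -0.06]] + [[-0.13, 0.21, -0.03], [0.14, -0.22, 0.03], [-0.0, 0.01, -0.00]]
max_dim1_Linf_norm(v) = 1.69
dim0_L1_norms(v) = [1.05, 1.14, 3.54]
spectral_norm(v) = 2.40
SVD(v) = [[-0.58, 0.60, 0.55],[-0.25, -0.77, 0.58],[0.77, 0.20, 0.6]] @ diag([2.4031645086923894, 0.3572973885349502, 0.04048358071331701]) @ [[0.29, 0.27, 0.92], [-0.50, 0.86, -0.09], [0.81, 0.43, -0.39]]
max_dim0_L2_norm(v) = 2.21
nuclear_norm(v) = 2.80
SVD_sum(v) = [[-0.41, -0.37, -1.28], [-0.18, -0.16, -0.56], [0.55, 0.50, 1.71]] + [[-0.11, 0.18, -0.02], [0.14, -0.24, 0.03], [-0.04, 0.06, -0.01]] + [[0.02,0.01,-0.01],  [0.02,0.01,-0.01],  [0.02,0.01,-0.01]]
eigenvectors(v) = [[-0.60, -0.80, -0.69], [-0.27, -0.44, 0.72], [0.75, 0.42, -0.02]]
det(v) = -0.03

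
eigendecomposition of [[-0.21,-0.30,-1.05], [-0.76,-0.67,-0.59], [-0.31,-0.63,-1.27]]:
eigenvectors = [[(0.48+0j), (0.41+0.39j), 0.41-0.39j], [(0.56+0j), -0.77+0.00j, -0.77-0.00j], [0.67+0.00j, 0.26-0.16j, 0.26+0.16j]]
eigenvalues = [(-2.02+0j), (-0.06+0.27j), (-0.06-0.27j)]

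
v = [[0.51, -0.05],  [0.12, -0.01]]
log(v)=[[-0.56, -0.57],[1.36, -6.45]]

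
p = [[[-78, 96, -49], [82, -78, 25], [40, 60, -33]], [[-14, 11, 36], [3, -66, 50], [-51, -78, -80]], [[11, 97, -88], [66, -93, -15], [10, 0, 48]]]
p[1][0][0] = -14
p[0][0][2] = -49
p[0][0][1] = 96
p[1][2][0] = -51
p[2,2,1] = 0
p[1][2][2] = -80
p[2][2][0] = 10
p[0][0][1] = 96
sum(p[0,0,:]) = -31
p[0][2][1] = 60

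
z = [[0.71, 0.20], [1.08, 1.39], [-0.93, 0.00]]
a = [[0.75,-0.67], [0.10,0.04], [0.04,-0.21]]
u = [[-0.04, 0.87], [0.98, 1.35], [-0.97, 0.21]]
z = a + u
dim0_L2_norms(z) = [1.59, 1.4]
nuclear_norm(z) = 2.75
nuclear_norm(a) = 1.18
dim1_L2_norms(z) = [0.74, 1.76, 0.93]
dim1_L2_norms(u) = [0.87, 1.67, 0.99]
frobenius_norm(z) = 2.12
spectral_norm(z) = 1.98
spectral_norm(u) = 1.85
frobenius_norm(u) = 2.13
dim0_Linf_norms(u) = [0.98, 1.35]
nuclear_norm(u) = 2.90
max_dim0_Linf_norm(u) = 1.35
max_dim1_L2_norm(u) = 1.67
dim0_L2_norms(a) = [0.76, 0.7]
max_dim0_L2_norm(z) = 1.59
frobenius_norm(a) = 1.03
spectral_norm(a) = 1.02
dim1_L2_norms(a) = [1.01, 0.11, 0.21]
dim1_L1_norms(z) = [0.91, 2.47, 0.93]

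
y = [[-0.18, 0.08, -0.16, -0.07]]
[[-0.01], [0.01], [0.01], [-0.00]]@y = [[0.0, -0.0, 0.0, 0.00], [-0.0, 0.0, -0.00, -0.00], [-0.00, 0.0, -0.00, -0.00], [0.00, 0.00, 0.0, 0.00]]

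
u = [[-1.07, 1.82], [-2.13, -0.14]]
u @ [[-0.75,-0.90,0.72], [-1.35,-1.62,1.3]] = [[-1.65, -1.99, 1.60], [1.79, 2.14, -1.72]]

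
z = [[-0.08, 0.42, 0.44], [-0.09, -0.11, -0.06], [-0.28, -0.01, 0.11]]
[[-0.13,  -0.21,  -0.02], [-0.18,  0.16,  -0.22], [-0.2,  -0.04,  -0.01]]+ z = [[-0.21, 0.21, 0.42], [-0.27, 0.05, -0.28], [-0.48, -0.05, 0.1]]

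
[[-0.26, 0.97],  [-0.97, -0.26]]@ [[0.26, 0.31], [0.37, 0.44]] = [[0.29, 0.35], [-0.35, -0.42]]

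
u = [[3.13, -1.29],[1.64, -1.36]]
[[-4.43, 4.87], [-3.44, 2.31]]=u @ [[-0.74, 1.70], [1.64, 0.35]]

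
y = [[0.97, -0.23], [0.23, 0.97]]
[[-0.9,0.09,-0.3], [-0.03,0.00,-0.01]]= y@ [[-0.89, 0.09, -0.30], [0.18, -0.02, 0.06]]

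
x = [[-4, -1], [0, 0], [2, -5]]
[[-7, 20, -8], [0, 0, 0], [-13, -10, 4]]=x@[[1, -5, 2], [3, 0, 0]]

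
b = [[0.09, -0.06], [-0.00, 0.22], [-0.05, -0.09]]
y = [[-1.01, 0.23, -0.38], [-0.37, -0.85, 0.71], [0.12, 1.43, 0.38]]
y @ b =[[-0.07, 0.15], [-0.07, -0.23], [-0.01, 0.27]]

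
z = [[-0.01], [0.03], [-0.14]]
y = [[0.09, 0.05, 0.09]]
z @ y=[[-0.00, -0.00, -0.0], [0.00, 0.0, 0.0], [-0.01, -0.01, -0.01]]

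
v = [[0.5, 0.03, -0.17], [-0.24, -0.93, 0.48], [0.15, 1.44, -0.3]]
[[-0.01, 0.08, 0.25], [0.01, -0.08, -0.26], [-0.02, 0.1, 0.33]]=v @ [[-0.02, 0.17, 0.53], [-0.01, 0.06, 0.20], [-0.00, 0.03, 0.11]]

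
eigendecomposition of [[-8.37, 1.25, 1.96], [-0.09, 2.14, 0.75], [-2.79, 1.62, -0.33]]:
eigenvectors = [[0.93, -0.23, -0.17], [-0.02, 0.2, -0.92], [0.36, -0.95, -0.36]]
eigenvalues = [-7.64, -1.34, 2.42]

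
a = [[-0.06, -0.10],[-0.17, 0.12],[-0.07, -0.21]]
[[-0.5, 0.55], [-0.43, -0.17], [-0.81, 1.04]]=a @ [[4.27, -2.01], [2.44, -4.26]]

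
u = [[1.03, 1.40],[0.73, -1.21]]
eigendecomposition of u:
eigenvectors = [[0.96,-0.47], [0.27,0.88]]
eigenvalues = [1.42, -1.6]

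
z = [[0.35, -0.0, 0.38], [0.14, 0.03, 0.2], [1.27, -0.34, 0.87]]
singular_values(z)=[1.67, 0.19, 0.0]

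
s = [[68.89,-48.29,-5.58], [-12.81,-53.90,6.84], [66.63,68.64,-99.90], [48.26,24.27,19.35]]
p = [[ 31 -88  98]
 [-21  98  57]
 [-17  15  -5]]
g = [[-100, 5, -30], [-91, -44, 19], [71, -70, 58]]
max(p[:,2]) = 98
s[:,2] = [-5.58, 6.84, -99.9, 19.35]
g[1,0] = -91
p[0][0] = 31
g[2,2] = 58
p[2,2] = -5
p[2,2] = -5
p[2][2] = -5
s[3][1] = 24.27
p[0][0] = 31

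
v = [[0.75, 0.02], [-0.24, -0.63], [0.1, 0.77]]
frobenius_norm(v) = 1.27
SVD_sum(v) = [[0.16, 0.32], [-0.3, -0.6], [0.33, 0.65]] + [[0.59, -0.30], [0.06, -0.03], [-0.23, 0.12]]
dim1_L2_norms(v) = [0.75, 0.67, 0.78]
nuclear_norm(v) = 1.77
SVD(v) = [[0.34,  0.93], [-0.64,  0.1], [0.69,  -0.36]] @ diag([1.05486768847544, 0.7124283541595481]) @ [[0.45,0.89], [0.89,-0.45]]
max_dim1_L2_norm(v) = 0.78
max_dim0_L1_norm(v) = 1.42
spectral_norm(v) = 1.05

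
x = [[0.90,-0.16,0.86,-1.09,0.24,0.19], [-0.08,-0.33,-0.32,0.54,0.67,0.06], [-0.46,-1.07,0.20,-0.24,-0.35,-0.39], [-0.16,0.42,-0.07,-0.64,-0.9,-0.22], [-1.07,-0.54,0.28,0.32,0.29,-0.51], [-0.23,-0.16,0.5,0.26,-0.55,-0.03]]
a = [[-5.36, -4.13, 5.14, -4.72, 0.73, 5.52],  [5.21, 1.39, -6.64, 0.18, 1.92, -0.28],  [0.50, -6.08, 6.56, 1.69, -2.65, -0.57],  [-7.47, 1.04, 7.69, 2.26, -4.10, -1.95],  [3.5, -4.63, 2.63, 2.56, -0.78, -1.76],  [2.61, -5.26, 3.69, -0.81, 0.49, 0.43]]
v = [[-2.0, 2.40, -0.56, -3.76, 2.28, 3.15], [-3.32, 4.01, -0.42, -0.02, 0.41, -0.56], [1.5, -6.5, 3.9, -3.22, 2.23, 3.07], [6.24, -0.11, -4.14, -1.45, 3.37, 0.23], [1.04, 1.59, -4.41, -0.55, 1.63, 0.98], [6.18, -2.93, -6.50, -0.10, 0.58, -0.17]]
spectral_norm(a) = 17.61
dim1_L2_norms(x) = [1.69, 0.98, 1.31, 1.21, 1.4, 0.84]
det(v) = -1582.77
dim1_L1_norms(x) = [3.44, 2.0, 2.71, 2.41, 3.01, 1.73]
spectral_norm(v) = 13.07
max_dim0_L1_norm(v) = 20.28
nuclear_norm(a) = 40.53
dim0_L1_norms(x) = [2.9, 2.68, 2.23, 3.09, 3.0, 1.4]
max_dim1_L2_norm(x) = 1.69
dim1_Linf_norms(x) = [1.09, 0.67, 1.07, 0.9, 1.07, 0.55]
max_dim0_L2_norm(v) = 9.77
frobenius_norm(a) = 23.12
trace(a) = 4.50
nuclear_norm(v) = 34.93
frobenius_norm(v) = 18.37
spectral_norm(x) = 2.04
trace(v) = 5.92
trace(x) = 0.39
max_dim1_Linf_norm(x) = 1.09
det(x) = 0.00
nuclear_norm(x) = 6.38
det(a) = -7.76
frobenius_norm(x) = 3.11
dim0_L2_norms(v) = [9.77, 8.67, 9.72, 5.19, 4.97, 4.55]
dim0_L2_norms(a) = [11.44, 10.3, 13.9, 6.12, 5.38, 6.16]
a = x @ v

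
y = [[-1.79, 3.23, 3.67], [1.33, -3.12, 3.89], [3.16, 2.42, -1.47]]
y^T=[[-1.79, 1.33, 3.16], [3.23, -3.12, 2.42], [3.67, 3.89, -1.47]]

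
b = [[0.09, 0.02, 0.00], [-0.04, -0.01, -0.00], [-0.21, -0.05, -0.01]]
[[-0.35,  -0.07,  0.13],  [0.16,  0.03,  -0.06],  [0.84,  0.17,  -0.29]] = b@[[-4.23, -1.23, 1.06], [1.35, 2.0, 1.88], [-1.50, -1.06, -3.06]]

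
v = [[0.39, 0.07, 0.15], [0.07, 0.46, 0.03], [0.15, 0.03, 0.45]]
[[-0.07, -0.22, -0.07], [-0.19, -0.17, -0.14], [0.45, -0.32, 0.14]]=v @ [[-0.58,-0.27,-0.3], [-0.41,-0.3,-0.28], [1.21,-0.6,0.42]]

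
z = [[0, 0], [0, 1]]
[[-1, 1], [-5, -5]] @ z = [[0, 1], [0, -5]]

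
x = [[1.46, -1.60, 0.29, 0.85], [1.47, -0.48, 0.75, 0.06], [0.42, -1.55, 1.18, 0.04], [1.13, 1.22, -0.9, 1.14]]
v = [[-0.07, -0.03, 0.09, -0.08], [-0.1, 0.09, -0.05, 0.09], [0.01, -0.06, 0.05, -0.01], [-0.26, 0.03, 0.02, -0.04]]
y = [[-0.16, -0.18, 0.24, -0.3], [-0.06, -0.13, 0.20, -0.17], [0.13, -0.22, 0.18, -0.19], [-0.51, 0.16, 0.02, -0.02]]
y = x @ v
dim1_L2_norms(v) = [0.14, 0.17, 0.08, 0.27]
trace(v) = 0.03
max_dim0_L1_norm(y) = 0.86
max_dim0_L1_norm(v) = 0.44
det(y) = -0.00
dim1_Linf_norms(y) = [0.3, 0.2, 0.22, 0.51]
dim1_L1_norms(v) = [0.27, 0.33, 0.13, 0.35]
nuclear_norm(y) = 1.25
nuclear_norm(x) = 6.88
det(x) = 2.22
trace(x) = 3.30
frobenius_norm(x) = 4.16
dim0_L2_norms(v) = [0.29, 0.12, 0.12, 0.13]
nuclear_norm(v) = 0.56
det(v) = -0.00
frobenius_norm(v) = 0.35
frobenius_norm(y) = 0.85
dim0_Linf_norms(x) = [1.47, 1.6, 1.18, 1.14]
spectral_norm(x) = 3.24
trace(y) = -0.13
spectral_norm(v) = 0.29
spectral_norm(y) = 0.62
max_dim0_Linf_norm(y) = 0.51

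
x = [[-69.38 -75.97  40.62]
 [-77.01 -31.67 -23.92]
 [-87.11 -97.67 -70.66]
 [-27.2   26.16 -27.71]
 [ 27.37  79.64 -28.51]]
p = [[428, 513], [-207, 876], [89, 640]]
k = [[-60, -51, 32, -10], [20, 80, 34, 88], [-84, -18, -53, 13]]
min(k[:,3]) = -10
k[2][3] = 13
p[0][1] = 513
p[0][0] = 428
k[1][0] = 20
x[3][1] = 26.16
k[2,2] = -53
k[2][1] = -18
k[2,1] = -18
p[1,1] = 876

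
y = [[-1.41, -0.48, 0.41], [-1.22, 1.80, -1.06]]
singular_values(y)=[2.43, 1.53]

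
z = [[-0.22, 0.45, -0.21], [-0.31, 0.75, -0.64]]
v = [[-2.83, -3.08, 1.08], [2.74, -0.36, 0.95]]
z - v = [[2.61, 3.53, -1.29], [-3.05, 1.11, -1.59]]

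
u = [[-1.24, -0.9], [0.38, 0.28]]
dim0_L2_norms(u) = [1.3, 0.94]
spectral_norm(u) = 1.60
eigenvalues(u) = [-0.97, 0.01]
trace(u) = -0.96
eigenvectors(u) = [[-0.96, 0.59],[0.29, -0.81]]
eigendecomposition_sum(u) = [[-1.24, -0.9], [0.38, 0.27]] + [[-0.0,-0.0], [0.0,0.01]]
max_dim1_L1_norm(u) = 2.14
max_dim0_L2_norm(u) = 1.3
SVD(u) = [[-0.96, 0.29], [0.29, 0.96]] @ diag([1.603243425120928, 0.0032434251209280474]) @ [[0.81, 0.59], [-0.59, 0.81]]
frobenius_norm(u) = 1.60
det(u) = -0.01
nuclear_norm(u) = 1.61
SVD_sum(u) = [[-1.24, -0.90], [0.38, 0.28]] + [[-0.00, 0.0], [-0.00, 0.00]]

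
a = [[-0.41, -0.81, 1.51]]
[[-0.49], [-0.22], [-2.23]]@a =[[0.20, 0.4, -0.74],[0.09, 0.18, -0.33],[0.91, 1.81, -3.37]]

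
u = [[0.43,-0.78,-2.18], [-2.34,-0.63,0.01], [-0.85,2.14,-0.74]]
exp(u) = [[6.71, -4.47, -4.49],[-4.97, 3.35, 3.10],[-4.77, 3.43, 3.21]]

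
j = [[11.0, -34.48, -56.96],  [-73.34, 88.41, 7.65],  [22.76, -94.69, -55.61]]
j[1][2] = 7.65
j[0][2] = -56.96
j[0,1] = -34.48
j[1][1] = 88.41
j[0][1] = -34.48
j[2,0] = 22.76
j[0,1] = -34.48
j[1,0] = -73.34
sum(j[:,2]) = -104.92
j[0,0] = 11.0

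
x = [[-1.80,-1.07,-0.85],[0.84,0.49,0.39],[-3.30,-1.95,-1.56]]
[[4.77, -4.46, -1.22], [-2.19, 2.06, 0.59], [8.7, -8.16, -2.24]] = x @[[-0.34, 1.05, 2.04], [-4.02, 1.37, -0.25], [0.17, 1.3, -2.57]]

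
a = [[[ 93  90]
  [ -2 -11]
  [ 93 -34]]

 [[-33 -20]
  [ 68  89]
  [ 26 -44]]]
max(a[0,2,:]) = 93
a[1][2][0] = 26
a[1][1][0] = 68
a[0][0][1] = 90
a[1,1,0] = 68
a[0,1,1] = -11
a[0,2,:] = [93, -34]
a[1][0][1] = -20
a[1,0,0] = -33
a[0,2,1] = -34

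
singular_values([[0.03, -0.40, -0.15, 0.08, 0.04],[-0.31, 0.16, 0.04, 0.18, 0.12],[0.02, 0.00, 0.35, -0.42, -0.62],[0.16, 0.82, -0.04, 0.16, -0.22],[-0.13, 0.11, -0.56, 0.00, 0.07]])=[0.98, 0.92, 0.48, 0.35, 0.16]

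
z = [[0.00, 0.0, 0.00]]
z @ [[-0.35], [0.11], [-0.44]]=[[0.00]]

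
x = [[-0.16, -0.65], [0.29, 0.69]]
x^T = [[-0.16, 0.29], [-0.65, 0.69]]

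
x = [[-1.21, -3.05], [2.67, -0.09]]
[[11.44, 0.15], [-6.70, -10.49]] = x @ [[-2.6, -3.88], [-2.72, 1.49]]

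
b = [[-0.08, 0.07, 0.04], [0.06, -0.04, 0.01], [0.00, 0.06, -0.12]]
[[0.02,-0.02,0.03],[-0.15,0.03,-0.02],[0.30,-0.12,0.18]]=b @[[-2.77, -0.0, 0.86], [-1.15, -0.64, 1.76], [-3.05, 0.7, -0.62]]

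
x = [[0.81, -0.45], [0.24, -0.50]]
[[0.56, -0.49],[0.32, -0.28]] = x @ [[0.46, -0.41],[-0.41, 0.36]]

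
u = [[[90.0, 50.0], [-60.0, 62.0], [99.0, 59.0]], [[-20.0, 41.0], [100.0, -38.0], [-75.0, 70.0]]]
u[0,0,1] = 50.0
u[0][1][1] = 62.0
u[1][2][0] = -75.0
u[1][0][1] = 41.0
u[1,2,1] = 70.0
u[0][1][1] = 62.0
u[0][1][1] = 62.0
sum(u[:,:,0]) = 134.0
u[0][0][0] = 90.0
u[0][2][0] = 99.0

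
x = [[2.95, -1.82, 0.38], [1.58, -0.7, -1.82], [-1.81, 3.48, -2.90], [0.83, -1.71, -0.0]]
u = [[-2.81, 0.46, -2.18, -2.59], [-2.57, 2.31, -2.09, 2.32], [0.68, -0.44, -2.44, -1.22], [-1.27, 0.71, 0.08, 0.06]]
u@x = [[-5.77, 1.63, 4.42], [1.78, -8.18, 0.88], [4.71, -7.33, 8.14], [-2.72, 1.99, -2.01]]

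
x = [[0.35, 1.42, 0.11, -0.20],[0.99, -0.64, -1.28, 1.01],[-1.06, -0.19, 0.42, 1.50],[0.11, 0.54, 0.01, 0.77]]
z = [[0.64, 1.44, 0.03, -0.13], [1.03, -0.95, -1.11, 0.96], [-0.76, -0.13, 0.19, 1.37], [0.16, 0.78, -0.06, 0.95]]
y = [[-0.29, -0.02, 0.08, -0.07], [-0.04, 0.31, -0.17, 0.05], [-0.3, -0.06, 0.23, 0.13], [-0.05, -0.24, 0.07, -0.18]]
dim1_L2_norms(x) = [1.48, 2.01, 1.89, 0.95]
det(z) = -0.01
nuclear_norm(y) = 1.15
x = y + z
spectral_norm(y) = 0.53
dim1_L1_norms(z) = [2.24, 4.05, 2.45, 1.95]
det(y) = -0.00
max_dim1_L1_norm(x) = 3.92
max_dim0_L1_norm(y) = 0.68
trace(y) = 0.07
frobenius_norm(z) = 3.27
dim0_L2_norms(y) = [0.42, 0.4, 0.31, 0.24]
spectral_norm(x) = 2.17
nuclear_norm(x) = 5.72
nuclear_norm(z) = 5.62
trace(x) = 0.90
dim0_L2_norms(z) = [1.44, 1.9, 1.13, 1.93]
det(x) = 0.71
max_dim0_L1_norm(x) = 3.48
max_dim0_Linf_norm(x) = 1.5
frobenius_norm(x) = 3.27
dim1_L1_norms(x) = [2.08, 3.92, 3.17, 1.43]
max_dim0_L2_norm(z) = 1.93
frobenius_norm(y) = 0.70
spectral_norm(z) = 2.18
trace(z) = 0.83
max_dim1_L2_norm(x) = 2.01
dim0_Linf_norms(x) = [1.06, 1.42, 1.28, 1.5]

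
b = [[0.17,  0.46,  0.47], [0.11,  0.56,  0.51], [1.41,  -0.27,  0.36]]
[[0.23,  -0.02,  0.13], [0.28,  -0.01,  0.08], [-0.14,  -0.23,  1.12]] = b @ [[-0.19, -0.33, 0.82],[0.12, -0.33, 0.04],[0.45, 0.41, -0.06]]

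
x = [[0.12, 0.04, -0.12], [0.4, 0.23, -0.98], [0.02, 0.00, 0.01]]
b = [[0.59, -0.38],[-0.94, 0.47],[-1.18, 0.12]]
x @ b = [[0.17, -0.04], [1.18, -0.16], [0.00, -0.01]]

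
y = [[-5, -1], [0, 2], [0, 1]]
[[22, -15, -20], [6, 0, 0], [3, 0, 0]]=y @ [[-5, 3, 4], [3, 0, 0]]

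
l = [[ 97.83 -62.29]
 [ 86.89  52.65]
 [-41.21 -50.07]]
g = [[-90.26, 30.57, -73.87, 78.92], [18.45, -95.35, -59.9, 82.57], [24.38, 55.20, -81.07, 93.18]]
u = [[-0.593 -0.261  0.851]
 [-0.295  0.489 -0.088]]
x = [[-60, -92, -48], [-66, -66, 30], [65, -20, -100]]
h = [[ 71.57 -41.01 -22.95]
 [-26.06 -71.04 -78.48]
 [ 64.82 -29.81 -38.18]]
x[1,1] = -66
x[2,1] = -20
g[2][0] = 24.38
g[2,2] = -81.07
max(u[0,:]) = 0.851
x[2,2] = -100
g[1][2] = -59.9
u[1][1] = 0.489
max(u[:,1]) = 0.489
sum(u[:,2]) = 0.763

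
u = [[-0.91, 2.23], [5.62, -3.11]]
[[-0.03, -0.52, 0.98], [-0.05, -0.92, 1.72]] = u @ [[-0.02,  -0.38,  0.71],[-0.02,  -0.39,  0.73]]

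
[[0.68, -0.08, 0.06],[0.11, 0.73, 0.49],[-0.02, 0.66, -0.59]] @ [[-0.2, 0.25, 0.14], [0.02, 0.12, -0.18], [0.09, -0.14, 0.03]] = [[-0.13, 0.15, 0.11],[0.04, 0.05, -0.10],[-0.04, 0.16, -0.14]]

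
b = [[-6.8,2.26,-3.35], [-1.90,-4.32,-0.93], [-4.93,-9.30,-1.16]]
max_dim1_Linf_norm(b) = 9.3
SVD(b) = [[-0.22, 0.97, -0.02], [-0.40, -0.11, -0.91], [-0.89, -0.2, 0.41]] @ diag([11.792120601886394, 7.653392747645315, 0.46837075149560675]) @ [[0.56,0.8,0.18], [-0.71,0.59,-0.38], [-0.42,0.09,0.91]]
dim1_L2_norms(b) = [7.91, 4.81, 10.59]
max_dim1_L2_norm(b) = 10.59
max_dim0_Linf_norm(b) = 9.3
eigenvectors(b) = [[0.6, 0.48, -0.39],  [0.34, -0.47, -0.02],  [0.73, -0.74, 0.92]]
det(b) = 42.27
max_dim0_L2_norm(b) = 10.5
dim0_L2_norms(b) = [8.61, 10.5, 3.67]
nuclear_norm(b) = 19.91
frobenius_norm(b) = 14.07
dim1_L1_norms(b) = [12.41, 7.15, 15.39]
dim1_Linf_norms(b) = [6.8, 4.32, 9.3]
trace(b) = -12.28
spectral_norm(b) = 11.79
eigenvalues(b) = [-9.59, -3.84, 1.15]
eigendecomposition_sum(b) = [[-5.55,-1.88,-2.42], [-3.20,-1.08,-1.39], [-6.78,-2.30,-2.95]] + [[-1.33, 3.36, -0.5], [1.3, -3.27, 0.48], [2.05, -5.18, 0.77]] + [[0.09, 0.78, -0.44], [0.0, 0.04, -0.02], [-0.20, -1.82, 1.02]]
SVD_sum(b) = [[-1.49, -2.12, -0.48], [-2.67, -3.8, -0.86], [-5.92, -8.43, -1.91]] + [[-5.32, 4.38, -2.86],[0.59, -0.48, 0.32],[1.07, -0.88, 0.58]] + [[0.0,-0.00,-0.01], [0.18,-0.04,-0.39], [-0.08,0.02,0.18]]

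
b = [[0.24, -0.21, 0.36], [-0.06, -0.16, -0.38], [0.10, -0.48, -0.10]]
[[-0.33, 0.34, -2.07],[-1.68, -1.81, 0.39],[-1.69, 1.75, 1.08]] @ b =[[-0.31,1.01,-0.04], [-0.26,0.46,0.04], [-0.40,-0.44,-1.38]]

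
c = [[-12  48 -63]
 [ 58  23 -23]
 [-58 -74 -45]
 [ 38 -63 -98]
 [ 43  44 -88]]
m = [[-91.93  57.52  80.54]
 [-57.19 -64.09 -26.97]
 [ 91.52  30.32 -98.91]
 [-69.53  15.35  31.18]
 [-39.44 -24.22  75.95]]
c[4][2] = -88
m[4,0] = -39.44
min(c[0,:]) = -63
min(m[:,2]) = -98.91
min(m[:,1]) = -64.09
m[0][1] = 57.52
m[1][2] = -26.97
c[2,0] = -58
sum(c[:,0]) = 69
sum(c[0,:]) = -27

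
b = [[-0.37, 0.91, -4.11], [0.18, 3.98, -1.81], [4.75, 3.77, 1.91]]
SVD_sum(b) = [[-0.19, -0.22, -0.05], [1.78, 2.01, 0.48], [4.05, 4.58, 1.09]] + [[-0.96,  1.71,  -3.57], [-0.76,  1.35,  -2.82], [0.29,  -0.51,  1.07]] + [[0.79,  -0.58,  -0.49], [-0.84,  0.62,  0.52], [0.41,  -0.3,  -0.25]]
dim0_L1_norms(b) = [5.3, 8.66, 7.83]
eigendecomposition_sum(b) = [[(-0.51+2.07j),  1.28+1.26j,  (-2.29+0.26j)],[(0.56+0.77j),  0.80-0.08j,  (-0.57+0.86j)],[(2.71-0.18j),  1.03-2.04j,  (1.2+2.68j)]] + [[-0.51-2.07j, (1.28-1.26j), (-2.29-0.26j)], [(0.56-0.77j), (0.8+0.08j), (-0.57-0.86j)], [2.71+0.18j, 1.03+2.04j, 1.20-2.68j]] + [[0.66-0.00j, -1.66+0.00j, (0.47-0j)], [(-0.94+0j), (2.38-0j), (-0.67+0j)], [-0.68+0.00j, 1.71-0.00j, (-0.48+0j)]]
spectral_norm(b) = 6.79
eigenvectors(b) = [[0.18-0.57j, (0.18+0.57j), (0.49+0j)], [(-0.14-0.22j), (-0.14+0.22j), (-0.71+0j)], [(-0.76+0j), (-0.76-0j), -0.51+0.00j]]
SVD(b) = [[0.04, 0.76, 0.64], [-0.4, 0.60, -0.69], [-0.91, -0.23, 0.33]] @ diag([6.794837510372433, 5.327193001684056, 1.6972618921204203]) @ [[-0.65, -0.74, -0.18], [-0.24, 0.42, -0.88], [0.72, -0.53, -0.45]]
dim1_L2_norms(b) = [4.23, 4.38, 6.36]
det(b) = 61.44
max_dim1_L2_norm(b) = 6.36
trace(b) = 5.52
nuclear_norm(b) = 13.82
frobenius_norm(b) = 8.80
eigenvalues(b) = [(1.48+4.67j), (1.48-4.67j), (2.56+0j)]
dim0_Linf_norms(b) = [4.75, 3.98, 4.11]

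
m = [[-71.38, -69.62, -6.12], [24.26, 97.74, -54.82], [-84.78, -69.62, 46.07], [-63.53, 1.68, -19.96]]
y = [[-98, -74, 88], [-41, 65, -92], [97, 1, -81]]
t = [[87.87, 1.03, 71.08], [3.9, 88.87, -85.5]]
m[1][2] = -54.82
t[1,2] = -85.5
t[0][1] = 1.03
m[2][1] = -69.62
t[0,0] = 87.87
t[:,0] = [87.87, 3.9]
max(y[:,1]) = 65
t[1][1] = 88.87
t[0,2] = 71.08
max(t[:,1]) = 88.87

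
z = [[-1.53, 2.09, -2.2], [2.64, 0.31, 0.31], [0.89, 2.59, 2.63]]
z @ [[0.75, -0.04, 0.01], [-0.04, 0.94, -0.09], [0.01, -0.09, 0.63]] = [[-1.25,2.22,-1.59], [1.97,0.16,0.19], [0.59,2.16,1.43]]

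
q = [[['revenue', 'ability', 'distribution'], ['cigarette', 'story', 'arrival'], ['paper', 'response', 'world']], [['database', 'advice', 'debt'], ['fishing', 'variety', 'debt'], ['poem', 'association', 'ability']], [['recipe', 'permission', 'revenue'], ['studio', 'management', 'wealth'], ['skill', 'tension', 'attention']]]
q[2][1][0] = 'studio'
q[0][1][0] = 'cigarette'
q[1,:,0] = ['database', 'fishing', 'poem']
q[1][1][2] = 'debt'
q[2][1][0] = 'studio'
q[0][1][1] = 'story'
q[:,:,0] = [['revenue', 'cigarette', 'paper'], ['database', 'fishing', 'poem'], ['recipe', 'studio', 'skill']]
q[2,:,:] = [['recipe', 'permission', 'revenue'], ['studio', 'management', 'wealth'], ['skill', 'tension', 'attention']]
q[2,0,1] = 'permission'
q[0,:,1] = ['ability', 'story', 'response']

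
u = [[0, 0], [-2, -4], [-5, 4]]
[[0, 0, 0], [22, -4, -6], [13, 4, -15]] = u @ [[-5, 0, 3], [-3, 1, 0]]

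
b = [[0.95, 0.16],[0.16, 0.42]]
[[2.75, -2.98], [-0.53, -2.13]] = b @ [[3.32, -2.44], [-2.53, -4.15]]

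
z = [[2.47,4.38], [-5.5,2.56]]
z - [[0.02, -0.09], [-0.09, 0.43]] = [[2.45, 4.47], [-5.41, 2.13]]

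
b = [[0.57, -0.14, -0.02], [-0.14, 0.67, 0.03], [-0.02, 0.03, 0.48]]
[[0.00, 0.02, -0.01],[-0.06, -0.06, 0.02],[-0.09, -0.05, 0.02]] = b@[[-0.02, 0.01, -0.00], [-0.08, -0.08, 0.03], [-0.18, -0.09, 0.04]]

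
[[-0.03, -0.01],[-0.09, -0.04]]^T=[[-0.03, -0.09], [-0.01, -0.04]]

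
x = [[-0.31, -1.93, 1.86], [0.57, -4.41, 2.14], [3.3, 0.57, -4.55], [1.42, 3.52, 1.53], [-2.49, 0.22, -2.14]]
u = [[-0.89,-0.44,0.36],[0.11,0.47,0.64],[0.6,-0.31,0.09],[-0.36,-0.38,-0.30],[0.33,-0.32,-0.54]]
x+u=[[-1.2, -2.37, 2.22], [0.68, -3.94, 2.78], [3.90, 0.26, -4.46], [1.06, 3.14, 1.23], [-2.16, -0.10, -2.68]]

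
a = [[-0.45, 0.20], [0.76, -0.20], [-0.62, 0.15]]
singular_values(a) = [1.12, 0.08]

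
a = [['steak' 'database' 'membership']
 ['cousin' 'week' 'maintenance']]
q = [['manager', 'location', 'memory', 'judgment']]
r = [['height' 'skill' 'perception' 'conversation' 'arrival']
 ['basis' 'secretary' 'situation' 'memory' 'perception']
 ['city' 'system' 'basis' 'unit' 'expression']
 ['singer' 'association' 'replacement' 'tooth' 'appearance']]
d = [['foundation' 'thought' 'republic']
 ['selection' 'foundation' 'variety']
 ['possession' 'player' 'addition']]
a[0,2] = 'membership'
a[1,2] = 'maintenance'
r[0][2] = 'perception'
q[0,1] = 'location'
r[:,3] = ['conversation', 'memory', 'unit', 'tooth']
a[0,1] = 'database'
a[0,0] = 'steak'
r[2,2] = 'basis'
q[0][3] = 'judgment'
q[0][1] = 'location'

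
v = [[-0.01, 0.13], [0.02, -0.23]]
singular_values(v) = [0.27, 0.0]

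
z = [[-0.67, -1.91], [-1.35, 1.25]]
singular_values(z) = [2.29, 1.49]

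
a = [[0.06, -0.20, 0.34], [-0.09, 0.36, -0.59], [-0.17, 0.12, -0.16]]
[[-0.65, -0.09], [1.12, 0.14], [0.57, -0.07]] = a @ [[-1.69,0.5], [0.77,-1.43], [-1.17,-1.19]]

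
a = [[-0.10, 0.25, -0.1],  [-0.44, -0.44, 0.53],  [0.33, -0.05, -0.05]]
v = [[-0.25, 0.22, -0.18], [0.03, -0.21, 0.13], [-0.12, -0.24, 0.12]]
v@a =[[-0.13, -0.15, 0.15], [0.13, 0.09, -0.12], [0.16, 0.07, -0.12]]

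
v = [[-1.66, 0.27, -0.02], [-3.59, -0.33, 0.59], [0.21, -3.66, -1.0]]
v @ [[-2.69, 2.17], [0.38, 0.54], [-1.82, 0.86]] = [[4.60, -3.47], [8.46, -7.46], [-0.14, -2.38]]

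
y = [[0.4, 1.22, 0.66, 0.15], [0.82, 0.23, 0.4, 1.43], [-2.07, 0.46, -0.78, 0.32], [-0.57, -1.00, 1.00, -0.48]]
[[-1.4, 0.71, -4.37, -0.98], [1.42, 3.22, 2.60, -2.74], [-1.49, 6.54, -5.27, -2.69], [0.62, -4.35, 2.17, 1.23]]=y @ [[0.56, -1.54, 1.93, 0.83], [-1.42, 1.7, -4.25, -0.74], [-0.04, -1.90, -0.27, -0.11], [0.91, 3.39, 1.47, -2.24]]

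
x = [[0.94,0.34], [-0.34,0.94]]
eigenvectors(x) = [[-0.71j,0.71j], [(0.71+0j),0.71-0.00j]]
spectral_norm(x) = 1.00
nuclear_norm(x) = 2.00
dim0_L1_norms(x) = [1.28, 1.28]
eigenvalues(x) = [(0.94+0.34j), (0.94-0.34j)]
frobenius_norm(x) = 1.41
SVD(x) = [[-0.94, 0.34], [0.34, 0.94]] @ diag([0.999599919967984, 0.9995999199679839]) @ [[-1.0, -0.0], [0.0, 1.0]]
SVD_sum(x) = [[0.94, 0.00], [-0.34, 0.00]] + [[0.00, 0.34], [0.00, 0.94]]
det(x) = 1.00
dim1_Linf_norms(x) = [0.94, 0.94]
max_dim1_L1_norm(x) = 1.28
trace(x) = 1.88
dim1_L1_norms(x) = [1.28, 1.28]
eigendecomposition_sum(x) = [[(0.47+0.17j), (0.17-0.47j)], [(-0.17+0.47j), (0.47+0.17j)]] + [[(0.47-0.17j), (0.17+0.47j)],[(-0.17-0.47j), 0.47-0.17j]]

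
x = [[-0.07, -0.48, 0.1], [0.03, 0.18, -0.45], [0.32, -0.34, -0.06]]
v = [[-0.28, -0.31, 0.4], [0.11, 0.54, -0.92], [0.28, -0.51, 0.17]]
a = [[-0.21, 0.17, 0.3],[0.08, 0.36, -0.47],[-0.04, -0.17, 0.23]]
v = x + a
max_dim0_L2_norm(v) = 1.02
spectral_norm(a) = 0.69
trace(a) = 0.38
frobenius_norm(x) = 0.84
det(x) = 0.07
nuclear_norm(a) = 1.05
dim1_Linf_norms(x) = [0.48, 0.45, 0.34]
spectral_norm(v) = 1.26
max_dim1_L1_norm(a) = 0.91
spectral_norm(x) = 0.66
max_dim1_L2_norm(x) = 0.5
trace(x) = 0.05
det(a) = -0.00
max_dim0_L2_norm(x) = 0.62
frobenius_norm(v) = 1.36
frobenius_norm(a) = 0.78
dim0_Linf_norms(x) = [0.32, 0.48, 0.45]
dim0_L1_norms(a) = [0.33, 0.7, 1.0]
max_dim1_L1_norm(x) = 0.72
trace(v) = 0.43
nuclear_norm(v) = 1.92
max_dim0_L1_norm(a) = 1.0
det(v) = 0.11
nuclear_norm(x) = 1.36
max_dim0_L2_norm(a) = 0.6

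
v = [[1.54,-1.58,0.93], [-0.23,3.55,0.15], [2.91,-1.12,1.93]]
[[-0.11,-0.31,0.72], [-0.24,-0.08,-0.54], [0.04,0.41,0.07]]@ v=[[2.0, -1.73, 1.24],[-1.92, 0.70, -1.28],[0.17, 1.31, 0.23]]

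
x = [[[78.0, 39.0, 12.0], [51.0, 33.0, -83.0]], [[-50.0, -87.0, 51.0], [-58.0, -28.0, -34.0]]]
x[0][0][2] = 12.0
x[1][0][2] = 51.0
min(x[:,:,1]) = -87.0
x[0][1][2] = -83.0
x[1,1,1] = -28.0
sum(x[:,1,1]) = 5.0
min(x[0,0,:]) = 12.0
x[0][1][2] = -83.0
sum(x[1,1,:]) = -120.0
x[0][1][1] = 33.0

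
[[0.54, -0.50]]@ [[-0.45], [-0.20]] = [[-0.14]]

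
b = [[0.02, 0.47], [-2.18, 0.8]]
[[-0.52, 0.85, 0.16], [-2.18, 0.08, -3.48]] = b@ [[0.58, 0.62, 1.69], [-1.14, 1.79, 0.26]]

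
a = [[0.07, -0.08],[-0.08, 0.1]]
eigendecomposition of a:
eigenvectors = [[-0.77,0.64],[-0.64,-0.77]]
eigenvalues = [0.0, 0.17]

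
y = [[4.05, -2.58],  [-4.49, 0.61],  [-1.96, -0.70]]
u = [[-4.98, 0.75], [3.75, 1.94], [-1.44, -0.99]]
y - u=[[9.03, -3.33],[-8.24, -1.33],[-0.52, 0.29]]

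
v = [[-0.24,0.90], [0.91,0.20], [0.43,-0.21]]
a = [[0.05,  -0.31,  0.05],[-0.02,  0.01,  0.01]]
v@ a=[[-0.03,0.08,-0.0],[0.04,-0.28,0.05],[0.03,-0.14,0.02]]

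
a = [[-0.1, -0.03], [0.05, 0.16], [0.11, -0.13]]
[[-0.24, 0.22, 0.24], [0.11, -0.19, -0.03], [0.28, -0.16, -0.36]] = a@[[2.43, -2.05, -2.56], [-0.08, -0.54, 0.59]]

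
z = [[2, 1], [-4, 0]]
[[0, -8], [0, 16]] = z @ [[0, -4], [0, 0]]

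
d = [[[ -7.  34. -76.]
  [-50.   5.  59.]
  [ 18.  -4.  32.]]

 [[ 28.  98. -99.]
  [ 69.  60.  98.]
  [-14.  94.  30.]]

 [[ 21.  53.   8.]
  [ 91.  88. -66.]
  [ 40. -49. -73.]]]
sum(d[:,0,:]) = 60.0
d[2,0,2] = 8.0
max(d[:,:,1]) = 98.0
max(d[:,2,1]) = 94.0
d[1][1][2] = 98.0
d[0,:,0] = [-7.0, -50.0, 18.0]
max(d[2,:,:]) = 91.0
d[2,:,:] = [[21.0, 53.0, 8.0], [91.0, 88.0, -66.0], [40.0, -49.0, -73.0]]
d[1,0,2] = -99.0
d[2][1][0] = 91.0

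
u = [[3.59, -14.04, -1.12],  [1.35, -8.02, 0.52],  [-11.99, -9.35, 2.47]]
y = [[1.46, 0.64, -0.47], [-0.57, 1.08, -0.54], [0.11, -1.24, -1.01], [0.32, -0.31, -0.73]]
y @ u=[[11.74,-21.24,-2.46],[5.89,4.39,-0.13],[10.83,17.84,-3.26],[9.48,4.82,-2.32]]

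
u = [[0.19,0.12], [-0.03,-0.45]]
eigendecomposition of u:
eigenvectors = [[1.0, -0.19], [-0.05, 0.98]]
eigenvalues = [0.18, -0.44]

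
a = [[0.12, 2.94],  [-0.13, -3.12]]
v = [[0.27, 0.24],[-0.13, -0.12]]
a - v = [[-0.15,2.7], [0.00,-3.0]]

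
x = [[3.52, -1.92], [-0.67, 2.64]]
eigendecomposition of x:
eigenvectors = [[0.93, 0.76], [-0.37, 0.65]]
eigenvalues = [4.3, 1.86]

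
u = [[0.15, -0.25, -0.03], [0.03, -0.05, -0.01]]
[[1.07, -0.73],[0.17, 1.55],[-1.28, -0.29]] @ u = [[0.14, -0.23, -0.02], [0.07, -0.12, -0.02], [-0.20, 0.33, 0.04]]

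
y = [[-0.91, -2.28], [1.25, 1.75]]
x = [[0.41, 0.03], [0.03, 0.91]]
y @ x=[[-0.44,  -2.1], [0.56,  1.63]]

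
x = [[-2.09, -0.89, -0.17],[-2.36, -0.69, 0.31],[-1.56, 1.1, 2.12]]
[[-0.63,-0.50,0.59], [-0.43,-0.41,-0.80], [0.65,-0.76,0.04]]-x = [[1.46, 0.39, 0.76], [1.93, 0.28, -1.11], [2.21, -1.86, -2.08]]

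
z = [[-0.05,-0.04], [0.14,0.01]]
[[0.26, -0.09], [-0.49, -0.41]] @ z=[[-0.03,  -0.01],[-0.03,  0.02]]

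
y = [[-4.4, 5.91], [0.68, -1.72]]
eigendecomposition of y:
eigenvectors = [[-0.98, -0.84], [0.18, -0.54]]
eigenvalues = [-5.47, -0.65]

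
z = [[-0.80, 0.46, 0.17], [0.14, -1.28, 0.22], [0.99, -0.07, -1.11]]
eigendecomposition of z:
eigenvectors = [[-0.59+0.00j, -0.26+0.21j, (-0.26-0.21j)],[(-0.27+0j), -0.10-0.45j, -0.10+0.45j],[-0.76+0.00j, (0.82+0j), (0.82-0j)]]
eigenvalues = [(-0.37+0j), (-1.41+0.29j), (-1.41-0.29j)]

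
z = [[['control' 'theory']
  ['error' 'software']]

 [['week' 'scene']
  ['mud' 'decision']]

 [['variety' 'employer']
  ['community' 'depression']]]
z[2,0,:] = ['variety', 'employer']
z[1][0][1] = 'scene'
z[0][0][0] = 'control'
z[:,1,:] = [['error', 'software'], ['mud', 'decision'], ['community', 'depression']]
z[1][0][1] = 'scene'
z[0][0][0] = 'control'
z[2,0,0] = 'variety'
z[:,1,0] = ['error', 'mud', 'community']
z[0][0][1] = 'theory'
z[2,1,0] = 'community'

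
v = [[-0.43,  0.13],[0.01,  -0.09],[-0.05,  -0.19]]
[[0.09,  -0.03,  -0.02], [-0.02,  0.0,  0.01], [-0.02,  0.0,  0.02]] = v @ [[-0.16, 0.06, 0.02], [0.16, -0.04, -0.09]]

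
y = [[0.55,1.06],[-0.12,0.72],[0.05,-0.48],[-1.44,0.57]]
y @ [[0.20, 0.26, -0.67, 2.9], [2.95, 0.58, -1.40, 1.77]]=[[3.24, 0.76, -1.85, 3.47], [2.1, 0.39, -0.93, 0.93], [-1.41, -0.27, 0.64, -0.7], [1.39, -0.04, 0.17, -3.17]]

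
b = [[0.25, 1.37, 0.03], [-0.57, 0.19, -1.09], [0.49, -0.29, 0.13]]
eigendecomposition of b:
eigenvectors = [[0.76+0.00j, 0.76-0.00j, -0.67+0.00j], [0.18+0.53j, 0.18-0.53j, 0.39+0.00j], [-0.00-0.34j, -0.00+0.34j, 0.63+0.00j]]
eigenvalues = [(0.57+0.94j), (0.57-0.94j), (-0.58+0j)]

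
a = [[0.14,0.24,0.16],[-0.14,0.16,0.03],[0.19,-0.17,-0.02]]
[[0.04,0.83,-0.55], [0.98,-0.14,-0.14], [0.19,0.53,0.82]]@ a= [[-0.22, 0.24, 0.04], [0.13, 0.24, 0.16], [0.11, -0.01, 0.03]]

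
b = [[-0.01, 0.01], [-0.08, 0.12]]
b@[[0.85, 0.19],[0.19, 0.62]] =[[-0.01,0.0], [-0.05,0.06]]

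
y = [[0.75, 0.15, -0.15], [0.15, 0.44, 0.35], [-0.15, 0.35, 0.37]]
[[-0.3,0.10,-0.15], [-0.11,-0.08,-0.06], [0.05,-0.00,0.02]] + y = [[0.45, 0.25, -0.3],  [0.04, 0.36, 0.29],  [-0.10, 0.35, 0.39]]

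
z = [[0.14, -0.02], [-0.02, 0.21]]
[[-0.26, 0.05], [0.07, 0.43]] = z @ [[-1.82, 0.63], [0.17, 2.11]]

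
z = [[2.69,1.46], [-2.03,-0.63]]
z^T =[[2.69, -2.03],[1.46, -0.63]]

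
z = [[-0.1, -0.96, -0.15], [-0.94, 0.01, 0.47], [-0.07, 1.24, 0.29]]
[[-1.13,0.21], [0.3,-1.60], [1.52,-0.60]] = z@[[-0.94, 1.05], [1.47, -0.12], [-1.28, -1.3]]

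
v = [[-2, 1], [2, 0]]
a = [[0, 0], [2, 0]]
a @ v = [[0, 0], [-4, 2]]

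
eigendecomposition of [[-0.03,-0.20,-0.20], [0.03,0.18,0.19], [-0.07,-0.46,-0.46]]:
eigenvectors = [[-0.37,0.96,-0.28], [0.37,0.10,0.69], [-0.85,-0.25,-0.67]]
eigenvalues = [-0.29, 0.0, -0.02]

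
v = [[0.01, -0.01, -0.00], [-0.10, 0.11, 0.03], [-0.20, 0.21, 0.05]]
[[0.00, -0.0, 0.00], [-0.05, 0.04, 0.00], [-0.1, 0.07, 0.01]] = v@[[0.28, -0.19, -0.01], [-0.19, 0.19, -0.12], [-0.01, -0.12, 0.57]]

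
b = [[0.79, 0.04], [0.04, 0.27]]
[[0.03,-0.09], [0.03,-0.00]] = b@[[0.03,-0.12], [0.12,0.01]]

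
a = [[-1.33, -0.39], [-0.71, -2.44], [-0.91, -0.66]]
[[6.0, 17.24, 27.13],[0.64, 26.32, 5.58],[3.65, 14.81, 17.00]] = a @ [[-4.85, -10.71, -21.57], [1.15, -7.67, 3.99]]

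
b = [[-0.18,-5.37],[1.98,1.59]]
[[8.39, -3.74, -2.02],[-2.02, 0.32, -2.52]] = b @[[0.24, -0.41, -1.62], [-1.57, 0.71, 0.43]]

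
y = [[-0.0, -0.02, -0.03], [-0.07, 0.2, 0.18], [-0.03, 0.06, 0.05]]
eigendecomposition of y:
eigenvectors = [[-0.11, 0.81, -0.54], [0.95, -0.20, -0.67], [0.29, 0.55, 0.51]]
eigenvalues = [0.26, -0.02, 0.0]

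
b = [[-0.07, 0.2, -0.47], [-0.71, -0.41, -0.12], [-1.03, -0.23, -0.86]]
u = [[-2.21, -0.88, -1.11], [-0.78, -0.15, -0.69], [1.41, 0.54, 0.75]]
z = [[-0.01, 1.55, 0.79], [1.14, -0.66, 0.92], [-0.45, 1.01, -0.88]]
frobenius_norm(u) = 3.29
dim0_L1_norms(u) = [4.4, 1.57, 2.55]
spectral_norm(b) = 1.56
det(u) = -0.00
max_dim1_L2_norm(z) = 1.74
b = z @ u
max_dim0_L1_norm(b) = 1.81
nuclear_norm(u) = 3.59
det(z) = 1.59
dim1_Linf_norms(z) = [1.55, 1.14, 1.01]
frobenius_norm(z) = 2.76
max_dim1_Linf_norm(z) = 1.55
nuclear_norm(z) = 4.26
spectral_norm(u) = 3.28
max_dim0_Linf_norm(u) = 2.21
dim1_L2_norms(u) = [2.62, 1.05, 1.69]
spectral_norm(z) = 2.17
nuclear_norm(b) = 2.17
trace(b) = -1.34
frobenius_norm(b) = 1.68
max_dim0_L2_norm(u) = 2.74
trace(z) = -1.55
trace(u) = -1.61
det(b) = 0.00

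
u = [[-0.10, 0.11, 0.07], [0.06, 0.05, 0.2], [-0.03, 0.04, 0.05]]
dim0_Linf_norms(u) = [0.1, 0.11, 0.2]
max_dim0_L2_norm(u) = 0.22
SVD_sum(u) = [[-0.00, 0.05, 0.10], [-0.0, 0.09, 0.18], [-0.0, 0.03, 0.06]] + [[-0.1, 0.06, -0.03], [0.06, -0.04, 0.02], [-0.03, 0.02, -0.01]] + [[0.00, 0.00, -0.00], [0.00, 0.00, -0.00], [-0.0, -0.00, 0.00]]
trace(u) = 0.00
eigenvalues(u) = [-0.15, 0.01, 0.14]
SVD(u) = [[-0.47,0.82,-0.32], [-0.84,-0.53,-0.11], [-0.26,0.22,0.94]] @ diag([0.2386350985753327, 0.14536200482433337, 0.0048142789067255574]) @ [[0.02, -0.44, -0.90], [-0.83, 0.50, -0.26], [-0.56, -0.75, 0.35]]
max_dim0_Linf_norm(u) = 0.2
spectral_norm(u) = 0.24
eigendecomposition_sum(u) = [[-0.10, 0.06, -0.03], [0.06, -0.04, 0.02], [-0.03, 0.02, -0.01]] + [[0.0, 0.0, -0.01], [0.0, 0.0, -0.01], [-0.0, -0.00, 0.00]] + [[-0.0, 0.05, 0.11], [-0.00, 0.09, 0.19], [-0.00, 0.02, 0.05]]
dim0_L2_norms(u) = [0.12, 0.13, 0.22]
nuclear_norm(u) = 0.39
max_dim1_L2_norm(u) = 0.21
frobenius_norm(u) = 0.28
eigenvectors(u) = [[-0.84, 0.56, 0.47],[0.49, 0.76, 0.85],[-0.23, -0.33, 0.23]]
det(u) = -0.00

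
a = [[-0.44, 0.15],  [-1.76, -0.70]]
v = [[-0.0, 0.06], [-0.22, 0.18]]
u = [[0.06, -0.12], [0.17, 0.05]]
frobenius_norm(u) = 0.22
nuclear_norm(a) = 2.22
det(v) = 0.01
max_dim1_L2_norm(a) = 1.89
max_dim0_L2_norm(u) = 0.18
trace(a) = -1.14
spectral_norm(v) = 0.29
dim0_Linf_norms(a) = [1.76, 0.7]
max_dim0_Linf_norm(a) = 1.76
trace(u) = 0.11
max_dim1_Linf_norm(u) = 0.17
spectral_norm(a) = 1.93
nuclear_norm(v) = 0.33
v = a @ u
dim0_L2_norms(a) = [1.81, 0.72]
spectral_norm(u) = 0.18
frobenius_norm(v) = 0.29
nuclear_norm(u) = 0.31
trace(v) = 0.18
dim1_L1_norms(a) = [0.59, 2.46]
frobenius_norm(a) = 1.95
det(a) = 0.57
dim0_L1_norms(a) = [2.2, 0.85]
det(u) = 0.02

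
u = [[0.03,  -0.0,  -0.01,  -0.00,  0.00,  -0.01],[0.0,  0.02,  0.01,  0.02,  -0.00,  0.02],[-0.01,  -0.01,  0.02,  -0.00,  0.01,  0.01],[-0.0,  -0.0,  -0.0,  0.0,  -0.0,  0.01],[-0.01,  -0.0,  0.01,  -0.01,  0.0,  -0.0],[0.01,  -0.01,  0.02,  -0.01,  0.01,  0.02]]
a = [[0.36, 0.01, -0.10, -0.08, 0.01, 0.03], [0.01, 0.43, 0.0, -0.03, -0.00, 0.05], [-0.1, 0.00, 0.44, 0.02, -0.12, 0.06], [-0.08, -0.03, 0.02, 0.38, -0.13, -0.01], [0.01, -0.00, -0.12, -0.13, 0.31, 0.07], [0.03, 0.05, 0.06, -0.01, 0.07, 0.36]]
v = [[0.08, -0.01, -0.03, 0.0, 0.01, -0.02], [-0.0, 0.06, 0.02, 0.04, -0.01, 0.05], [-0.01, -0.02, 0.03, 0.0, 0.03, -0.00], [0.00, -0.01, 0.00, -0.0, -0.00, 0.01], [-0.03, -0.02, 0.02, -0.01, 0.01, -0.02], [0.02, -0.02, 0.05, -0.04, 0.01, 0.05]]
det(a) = 0.00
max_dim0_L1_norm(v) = 0.15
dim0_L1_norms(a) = [0.59, 0.52, 0.74, 0.65, 0.64, 0.58]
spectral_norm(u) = 0.05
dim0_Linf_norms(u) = [0.03, 0.02, 0.02, 0.02, 0.01, 0.02]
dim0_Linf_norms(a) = [0.36, 0.43, 0.44, 0.38, 0.31, 0.36]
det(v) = -0.00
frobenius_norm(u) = 0.07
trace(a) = 2.28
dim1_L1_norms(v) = [0.15, 0.18, 0.09, 0.02, 0.11, 0.19]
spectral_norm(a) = 0.61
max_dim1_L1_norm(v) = 0.19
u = a @ v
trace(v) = 0.23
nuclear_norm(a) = 2.28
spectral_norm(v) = 0.10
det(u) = 0.00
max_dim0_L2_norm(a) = 0.47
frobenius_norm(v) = 0.17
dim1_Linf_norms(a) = [0.36, 0.43, 0.44, 0.38, 0.31, 0.36]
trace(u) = 0.09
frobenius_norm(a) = 1.00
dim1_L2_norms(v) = [0.09, 0.09, 0.05, 0.01, 0.05, 0.09]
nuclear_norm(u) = 0.14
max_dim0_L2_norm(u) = 0.03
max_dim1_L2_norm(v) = 0.09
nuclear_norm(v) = 0.34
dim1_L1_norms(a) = [0.59, 0.52, 0.74, 0.65, 0.64, 0.58]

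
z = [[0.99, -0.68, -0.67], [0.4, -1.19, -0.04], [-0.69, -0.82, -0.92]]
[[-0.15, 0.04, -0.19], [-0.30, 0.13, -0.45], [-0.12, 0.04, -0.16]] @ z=[[-0.00, 0.21, 0.27], [0.07, 0.42, 0.61], [0.01, 0.17, 0.23]]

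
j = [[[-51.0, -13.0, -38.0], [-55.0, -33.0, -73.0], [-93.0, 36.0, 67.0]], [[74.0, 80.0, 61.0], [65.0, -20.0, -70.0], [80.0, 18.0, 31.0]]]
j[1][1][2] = -70.0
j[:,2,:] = [[-93.0, 36.0, 67.0], [80.0, 18.0, 31.0]]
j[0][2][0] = -93.0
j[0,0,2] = -38.0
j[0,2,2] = 67.0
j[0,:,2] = [-38.0, -73.0, 67.0]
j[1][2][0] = 80.0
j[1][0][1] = 80.0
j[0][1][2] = -73.0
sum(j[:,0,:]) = 113.0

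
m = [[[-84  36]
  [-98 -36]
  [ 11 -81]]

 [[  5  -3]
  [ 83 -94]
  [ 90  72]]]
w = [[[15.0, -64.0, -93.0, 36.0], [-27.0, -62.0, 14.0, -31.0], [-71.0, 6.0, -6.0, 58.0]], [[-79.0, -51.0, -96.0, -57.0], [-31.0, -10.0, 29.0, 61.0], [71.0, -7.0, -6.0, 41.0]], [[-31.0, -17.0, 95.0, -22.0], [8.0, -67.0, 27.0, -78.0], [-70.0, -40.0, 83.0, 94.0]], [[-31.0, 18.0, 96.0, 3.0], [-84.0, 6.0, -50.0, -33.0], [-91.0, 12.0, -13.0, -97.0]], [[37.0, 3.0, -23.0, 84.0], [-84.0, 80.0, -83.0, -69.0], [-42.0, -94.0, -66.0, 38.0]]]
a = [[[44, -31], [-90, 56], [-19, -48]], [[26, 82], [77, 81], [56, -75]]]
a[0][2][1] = -48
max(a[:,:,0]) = 77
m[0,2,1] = -81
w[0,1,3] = -31.0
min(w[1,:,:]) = -96.0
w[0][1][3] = -31.0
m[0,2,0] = 11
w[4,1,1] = 80.0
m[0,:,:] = [[-84, 36], [-98, -36], [11, -81]]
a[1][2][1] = -75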